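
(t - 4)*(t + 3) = t^2 - t - 12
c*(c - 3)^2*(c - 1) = c^4 - 7*c^3 + 15*c^2 - 9*c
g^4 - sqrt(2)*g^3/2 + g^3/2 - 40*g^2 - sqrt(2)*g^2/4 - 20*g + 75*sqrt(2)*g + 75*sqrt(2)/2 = (g + 1/2)*(g - 3*sqrt(2))*(g - 5*sqrt(2)/2)*(g + 5*sqrt(2))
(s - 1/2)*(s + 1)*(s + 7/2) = s^3 + 4*s^2 + 5*s/4 - 7/4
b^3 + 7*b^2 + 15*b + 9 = (b + 1)*(b + 3)^2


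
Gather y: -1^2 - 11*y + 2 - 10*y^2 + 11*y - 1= -10*y^2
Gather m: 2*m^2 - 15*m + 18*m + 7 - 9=2*m^2 + 3*m - 2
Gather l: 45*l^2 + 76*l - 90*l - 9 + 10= 45*l^2 - 14*l + 1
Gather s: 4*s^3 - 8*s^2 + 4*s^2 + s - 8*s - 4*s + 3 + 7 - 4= 4*s^3 - 4*s^2 - 11*s + 6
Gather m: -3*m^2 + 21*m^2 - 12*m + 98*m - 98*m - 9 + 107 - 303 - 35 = 18*m^2 - 12*m - 240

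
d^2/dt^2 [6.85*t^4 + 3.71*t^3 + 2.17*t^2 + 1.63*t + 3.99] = 82.2*t^2 + 22.26*t + 4.34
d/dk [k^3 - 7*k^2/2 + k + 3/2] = 3*k^2 - 7*k + 1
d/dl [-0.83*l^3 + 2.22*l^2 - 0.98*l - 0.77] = -2.49*l^2 + 4.44*l - 0.98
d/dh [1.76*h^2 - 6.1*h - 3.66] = 3.52*h - 6.1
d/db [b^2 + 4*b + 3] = 2*b + 4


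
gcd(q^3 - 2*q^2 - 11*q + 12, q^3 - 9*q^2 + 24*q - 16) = q^2 - 5*q + 4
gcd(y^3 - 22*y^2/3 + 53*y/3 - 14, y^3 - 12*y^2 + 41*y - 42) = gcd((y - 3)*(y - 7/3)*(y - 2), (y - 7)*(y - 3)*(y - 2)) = y^2 - 5*y + 6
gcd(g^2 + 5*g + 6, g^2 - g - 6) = g + 2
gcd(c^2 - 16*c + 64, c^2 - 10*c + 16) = c - 8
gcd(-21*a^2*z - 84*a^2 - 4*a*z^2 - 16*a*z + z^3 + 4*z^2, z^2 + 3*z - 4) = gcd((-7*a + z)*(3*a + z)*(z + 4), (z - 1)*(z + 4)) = z + 4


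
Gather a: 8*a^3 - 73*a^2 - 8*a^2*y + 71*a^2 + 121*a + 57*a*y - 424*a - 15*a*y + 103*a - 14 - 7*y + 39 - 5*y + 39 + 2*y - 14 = 8*a^3 + a^2*(-8*y - 2) + a*(42*y - 200) - 10*y + 50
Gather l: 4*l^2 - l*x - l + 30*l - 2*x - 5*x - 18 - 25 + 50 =4*l^2 + l*(29 - x) - 7*x + 7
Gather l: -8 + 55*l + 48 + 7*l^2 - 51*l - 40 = 7*l^2 + 4*l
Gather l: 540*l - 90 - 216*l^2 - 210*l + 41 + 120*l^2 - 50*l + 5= -96*l^2 + 280*l - 44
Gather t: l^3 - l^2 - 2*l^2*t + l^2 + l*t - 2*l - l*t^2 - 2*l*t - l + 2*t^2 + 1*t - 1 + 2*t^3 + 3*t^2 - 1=l^3 - 3*l + 2*t^3 + t^2*(5 - l) + t*(-2*l^2 - l + 1) - 2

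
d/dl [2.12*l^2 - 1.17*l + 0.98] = 4.24*l - 1.17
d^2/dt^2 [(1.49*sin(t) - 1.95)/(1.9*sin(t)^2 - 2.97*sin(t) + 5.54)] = (-5.3789*sin(t)^5 + 19.74993*sin(t)^4 + 71.84869*sin(t)^3 - 131.655207*sin(t)^2 - 41.724914*sin(t) + 55.682214)/(6.859*sin(t)^6 - 32.1651*sin(t)^5 + 110.27733*sin(t)^4 - 213.771393*sin(t)^3 + 321.545478*sin(t)^2 - 273.462156*sin(t) + 170.031464)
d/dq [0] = 0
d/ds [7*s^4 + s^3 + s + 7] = 28*s^3 + 3*s^2 + 1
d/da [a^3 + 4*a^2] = a*(3*a + 8)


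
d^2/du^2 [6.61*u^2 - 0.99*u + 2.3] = 13.2200000000000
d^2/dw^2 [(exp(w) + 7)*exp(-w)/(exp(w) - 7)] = (exp(3*w) + 35*exp(2*w) - 147*exp(w) + 343)*exp(-w)/(exp(3*w) - 21*exp(2*w) + 147*exp(w) - 343)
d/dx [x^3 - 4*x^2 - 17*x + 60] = 3*x^2 - 8*x - 17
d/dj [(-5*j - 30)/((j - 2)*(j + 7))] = 5*(j^2 + 12*j + 44)/(j^4 + 10*j^3 - 3*j^2 - 140*j + 196)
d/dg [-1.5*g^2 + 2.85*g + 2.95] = 2.85 - 3.0*g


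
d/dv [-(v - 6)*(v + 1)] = 5 - 2*v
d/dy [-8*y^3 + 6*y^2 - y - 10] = -24*y^2 + 12*y - 1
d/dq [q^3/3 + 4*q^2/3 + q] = q^2 + 8*q/3 + 1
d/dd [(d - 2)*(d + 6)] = 2*d + 4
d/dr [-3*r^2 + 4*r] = 4 - 6*r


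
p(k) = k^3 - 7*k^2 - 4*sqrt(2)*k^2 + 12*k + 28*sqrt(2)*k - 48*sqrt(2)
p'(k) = 3*k^2 - 14*k - 8*sqrt(2)*k + 12 + 28*sqrt(2)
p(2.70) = -1.15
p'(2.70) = 5.12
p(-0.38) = -89.37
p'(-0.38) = 61.65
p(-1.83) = -210.82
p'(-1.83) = 107.97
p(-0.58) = -102.26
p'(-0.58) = 67.29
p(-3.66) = -475.30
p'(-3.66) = 184.43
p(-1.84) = -211.90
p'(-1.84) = 108.33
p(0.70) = -37.62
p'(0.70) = 35.35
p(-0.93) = -127.62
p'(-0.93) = 77.73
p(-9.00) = -2286.47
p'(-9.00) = 522.42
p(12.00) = 456.71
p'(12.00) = 179.83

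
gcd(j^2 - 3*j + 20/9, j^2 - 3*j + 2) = 1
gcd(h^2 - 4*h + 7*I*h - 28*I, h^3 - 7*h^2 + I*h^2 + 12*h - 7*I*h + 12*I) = h - 4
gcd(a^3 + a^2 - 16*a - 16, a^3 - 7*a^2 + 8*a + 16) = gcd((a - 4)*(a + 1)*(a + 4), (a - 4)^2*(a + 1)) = a^2 - 3*a - 4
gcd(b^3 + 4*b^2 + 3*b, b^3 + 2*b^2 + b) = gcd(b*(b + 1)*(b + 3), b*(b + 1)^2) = b^2 + b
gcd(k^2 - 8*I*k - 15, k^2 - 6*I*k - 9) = k - 3*I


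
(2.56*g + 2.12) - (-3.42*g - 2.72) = 5.98*g + 4.84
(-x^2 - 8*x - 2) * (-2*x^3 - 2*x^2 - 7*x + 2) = 2*x^5 + 18*x^4 + 27*x^3 + 58*x^2 - 2*x - 4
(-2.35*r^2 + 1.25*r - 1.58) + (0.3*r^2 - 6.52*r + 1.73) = -2.05*r^2 - 5.27*r + 0.15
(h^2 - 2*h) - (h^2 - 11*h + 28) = 9*h - 28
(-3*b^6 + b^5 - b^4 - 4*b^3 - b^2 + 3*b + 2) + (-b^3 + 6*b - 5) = -3*b^6 + b^5 - b^4 - 5*b^3 - b^2 + 9*b - 3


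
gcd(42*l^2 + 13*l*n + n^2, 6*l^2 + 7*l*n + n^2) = 6*l + n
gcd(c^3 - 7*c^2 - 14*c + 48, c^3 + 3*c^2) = c + 3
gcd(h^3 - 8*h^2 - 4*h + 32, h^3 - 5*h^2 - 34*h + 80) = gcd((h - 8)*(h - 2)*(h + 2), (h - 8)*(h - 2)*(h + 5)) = h^2 - 10*h + 16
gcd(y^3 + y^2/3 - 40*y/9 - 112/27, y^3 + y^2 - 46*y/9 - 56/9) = y^2 - y - 28/9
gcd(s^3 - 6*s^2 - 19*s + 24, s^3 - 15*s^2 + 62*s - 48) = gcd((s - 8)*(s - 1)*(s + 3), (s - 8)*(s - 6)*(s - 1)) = s^2 - 9*s + 8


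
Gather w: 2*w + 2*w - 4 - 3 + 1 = 4*w - 6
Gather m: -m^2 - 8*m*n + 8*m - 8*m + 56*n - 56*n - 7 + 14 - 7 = -m^2 - 8*m*n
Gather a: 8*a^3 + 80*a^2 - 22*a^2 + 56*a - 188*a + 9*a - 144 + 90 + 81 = 8*a^3 + 58*a^2 - 123*a + 27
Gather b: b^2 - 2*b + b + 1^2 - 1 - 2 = b^2 - b - 2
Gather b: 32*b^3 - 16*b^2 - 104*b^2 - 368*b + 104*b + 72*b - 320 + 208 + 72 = 32*b^3 - 120*b^2 - 192*b - 40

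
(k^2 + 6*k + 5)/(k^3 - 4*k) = (k^2 + 6*k + 5)/(k*(k^2 - 4))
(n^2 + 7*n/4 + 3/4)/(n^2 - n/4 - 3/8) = 2*(4*n^2 + 7*n + 3)/(8*n^2 - 2*n - 3)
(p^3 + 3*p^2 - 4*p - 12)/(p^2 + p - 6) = p + 2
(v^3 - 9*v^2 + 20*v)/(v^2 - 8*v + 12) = v*(v^2 - 9*v + 20)/(v^2 - 8*v + 12)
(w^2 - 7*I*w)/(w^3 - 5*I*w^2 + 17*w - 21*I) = w/(w^2 + 2*I*w + 3)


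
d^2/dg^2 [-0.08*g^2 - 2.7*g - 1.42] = -0.160000000000000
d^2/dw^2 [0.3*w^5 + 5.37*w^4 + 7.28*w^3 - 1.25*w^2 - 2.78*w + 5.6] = 6.0*w^3 + 64.44*w^2 + 43.68*w - 2.5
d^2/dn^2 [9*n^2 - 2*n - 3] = 18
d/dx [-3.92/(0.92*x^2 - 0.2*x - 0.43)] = (7.2128*x - 0.784)/(-0.92*x^2 + 0.2*x + 0.43)^2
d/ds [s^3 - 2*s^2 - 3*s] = 3*s^2 - 4*s - 3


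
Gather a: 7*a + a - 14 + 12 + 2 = 8*a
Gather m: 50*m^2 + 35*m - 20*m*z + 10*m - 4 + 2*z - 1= 50*m^2 + m*(45 - 20*z) + 2*z - 5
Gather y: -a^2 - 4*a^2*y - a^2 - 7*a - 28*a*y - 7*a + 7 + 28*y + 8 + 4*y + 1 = -2*a^2 - 14*a + y*(-4*a^2 - 28*a + 32) + 16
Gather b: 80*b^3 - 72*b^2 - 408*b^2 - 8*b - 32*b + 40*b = 80*b^3 - 480*b^2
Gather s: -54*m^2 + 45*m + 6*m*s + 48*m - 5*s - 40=-54*m^2 + 93*m + s*(6*m - 5) - 40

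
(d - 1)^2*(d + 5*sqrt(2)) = d^3 - 2*d^2 + 5*sqrt(2)*d^2 - 10*sqrt(2)*d + d + 5*sqrt(2)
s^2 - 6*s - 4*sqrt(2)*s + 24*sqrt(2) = (s - 6)*(s - 4*sqrt(2))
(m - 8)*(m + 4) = m^2 - 4*m - 32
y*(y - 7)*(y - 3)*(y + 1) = y^4 - 9*y^3 + 11*y^2 + 21*y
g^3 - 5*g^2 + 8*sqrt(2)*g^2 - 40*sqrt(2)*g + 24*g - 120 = (g - 5)*(g + 2*sqrt(2))*(g + 6*sqrt(2))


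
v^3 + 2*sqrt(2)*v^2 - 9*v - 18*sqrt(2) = (v - 3)*(v + 3)*(v + 2*sqrt(2))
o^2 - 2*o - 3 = (o - 3)*(o + 1)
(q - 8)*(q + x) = q^2 + q*x - 8*q - 8*x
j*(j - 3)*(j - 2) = j^3 - 5*j^2 + 6*j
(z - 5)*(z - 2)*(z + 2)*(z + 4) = z^4 - z^3 - 24*z^2 + 4*z + 80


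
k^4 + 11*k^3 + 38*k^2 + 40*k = k*(k + 2)*(k + 4)*(k + 5)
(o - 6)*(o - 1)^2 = o^3 - 8*o^2 + 13*o - 6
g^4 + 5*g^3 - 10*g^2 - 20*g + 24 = (g - 2)*(g - 1)*(g + 2)*(g + 6)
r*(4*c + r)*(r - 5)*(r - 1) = 4*c*r^3 - 24*c*r^2 + 20*c*r + r^4 - 6*r^3 + 5*r^2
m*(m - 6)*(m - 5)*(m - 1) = m^4 - 12*m^3 + 41*m^2 - 30*m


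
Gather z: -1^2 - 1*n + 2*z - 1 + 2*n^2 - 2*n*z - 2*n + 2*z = 2*n^2 - 3*n + z*(4 - 2*n) - 2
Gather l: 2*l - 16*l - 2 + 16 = 14 - 14*l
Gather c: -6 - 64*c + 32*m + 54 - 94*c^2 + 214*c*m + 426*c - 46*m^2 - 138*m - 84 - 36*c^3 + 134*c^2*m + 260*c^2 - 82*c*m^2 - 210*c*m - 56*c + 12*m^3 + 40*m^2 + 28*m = -36*c^3 + c^2*(134*m + 166) + c*(-82*m^2 + 4*m + 306) + 12*m^3 - 6*m^2 - 78*m - 36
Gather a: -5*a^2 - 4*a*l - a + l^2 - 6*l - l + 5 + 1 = -5*a^2 + a*(-4*l - 1) + l^2 - 7*l + 6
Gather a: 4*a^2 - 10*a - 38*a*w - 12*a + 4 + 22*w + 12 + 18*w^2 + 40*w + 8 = 4*a^2 + a*(-38*w - 22) + 18*w^2 + 62*w + 24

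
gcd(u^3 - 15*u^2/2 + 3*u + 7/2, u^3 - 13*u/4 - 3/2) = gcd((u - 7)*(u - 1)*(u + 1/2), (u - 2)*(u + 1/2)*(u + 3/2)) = u + 1/2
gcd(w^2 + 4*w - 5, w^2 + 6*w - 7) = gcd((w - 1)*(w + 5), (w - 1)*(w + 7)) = w - 1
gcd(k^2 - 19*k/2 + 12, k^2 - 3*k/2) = k - 3/2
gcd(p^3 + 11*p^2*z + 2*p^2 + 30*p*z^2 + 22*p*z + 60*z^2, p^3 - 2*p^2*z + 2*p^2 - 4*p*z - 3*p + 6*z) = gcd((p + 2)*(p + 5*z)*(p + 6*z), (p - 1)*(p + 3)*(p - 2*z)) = 1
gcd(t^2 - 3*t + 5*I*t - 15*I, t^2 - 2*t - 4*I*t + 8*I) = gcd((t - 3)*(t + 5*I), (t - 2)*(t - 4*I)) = 1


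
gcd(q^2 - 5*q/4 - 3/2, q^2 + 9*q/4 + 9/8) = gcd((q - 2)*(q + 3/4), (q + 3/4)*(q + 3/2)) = q + 3/4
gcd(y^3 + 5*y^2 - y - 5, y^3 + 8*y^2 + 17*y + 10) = y^2 + 6*y + 5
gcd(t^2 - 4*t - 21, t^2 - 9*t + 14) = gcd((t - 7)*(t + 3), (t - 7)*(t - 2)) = t - 7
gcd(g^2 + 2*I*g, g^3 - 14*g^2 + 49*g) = g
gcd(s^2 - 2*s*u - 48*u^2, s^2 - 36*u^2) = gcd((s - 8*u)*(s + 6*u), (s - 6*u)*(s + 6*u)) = s + 6*u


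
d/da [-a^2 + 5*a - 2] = 5 - 2*a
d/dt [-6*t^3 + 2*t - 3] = 2 - 18*t^2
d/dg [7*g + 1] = 7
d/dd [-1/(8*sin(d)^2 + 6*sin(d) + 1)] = 2*(8*sin(d) + 3)*cos(d)/(8*sin(d)^2 + 6*sin(d) + 1)^2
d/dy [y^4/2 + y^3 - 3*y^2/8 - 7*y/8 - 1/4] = 2*y^3 + 3*y^2 - 3*y/4 - 7/8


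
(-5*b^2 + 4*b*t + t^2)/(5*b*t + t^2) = (-b + t)/t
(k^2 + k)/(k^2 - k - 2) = k/(k - 2)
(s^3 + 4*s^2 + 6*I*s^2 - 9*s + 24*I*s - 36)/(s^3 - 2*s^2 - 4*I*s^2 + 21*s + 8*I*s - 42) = (s^2 + s*(4 + 3*I) + 12*I)/(s^2 - s*(2 + 7*I) + 14*I)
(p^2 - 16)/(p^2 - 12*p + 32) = (p + 4)/(p - 8)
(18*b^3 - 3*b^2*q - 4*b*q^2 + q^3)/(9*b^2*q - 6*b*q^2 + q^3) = (2*b + q)/q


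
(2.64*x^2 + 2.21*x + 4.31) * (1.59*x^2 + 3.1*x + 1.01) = 4.1976*x^4 + 11.6979*x^3 + 16.3703*x^2 + 15.5931*x + 4.3531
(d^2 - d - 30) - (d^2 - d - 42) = 12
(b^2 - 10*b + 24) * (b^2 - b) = b^4 - 11*b^3 + 34*b^2 - 24*b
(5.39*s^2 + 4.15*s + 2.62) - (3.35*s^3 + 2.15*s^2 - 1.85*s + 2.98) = -3.35*s^3 + 3.24*s^2 + 6.0*s - 0.36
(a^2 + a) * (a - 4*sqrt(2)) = a^3 - 4*sqrt(2)*a^2 + a^2 - 4*sqrt(2)*a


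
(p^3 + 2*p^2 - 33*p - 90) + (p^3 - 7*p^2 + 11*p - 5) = 2*p^3 - 5*p^2 - 22*p - 95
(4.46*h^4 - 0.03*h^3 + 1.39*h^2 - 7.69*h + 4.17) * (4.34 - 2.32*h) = -10.3472*h^5 + 19.426*h^4 - 3.355*h^3 + 23.8734*h^2 - 43.049*h + 18.0978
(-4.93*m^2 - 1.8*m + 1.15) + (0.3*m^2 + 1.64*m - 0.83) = -4.63*m^2 - 0.16*m + 0.32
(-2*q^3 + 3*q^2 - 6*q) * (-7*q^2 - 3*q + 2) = 14*q^5 - 15*q^4 + 29*q^3 + 24*q^2 - 12*q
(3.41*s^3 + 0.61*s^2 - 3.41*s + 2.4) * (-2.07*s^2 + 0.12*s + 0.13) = -7.0587*s^5 - 0.8535*s^4 + 7.5752*s^3 - 5.2979*s^2 - 0.1553*s + 0.312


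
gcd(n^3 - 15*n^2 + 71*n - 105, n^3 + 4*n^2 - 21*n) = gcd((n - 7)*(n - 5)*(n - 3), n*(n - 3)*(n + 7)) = n - 3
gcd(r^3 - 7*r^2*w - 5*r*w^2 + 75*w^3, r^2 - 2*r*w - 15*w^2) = r^2 - 2*r*w - 15*w^2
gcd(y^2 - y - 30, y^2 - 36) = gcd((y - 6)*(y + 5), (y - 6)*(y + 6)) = y - 6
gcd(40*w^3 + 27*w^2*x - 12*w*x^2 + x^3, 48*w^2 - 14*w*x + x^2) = -8*w + x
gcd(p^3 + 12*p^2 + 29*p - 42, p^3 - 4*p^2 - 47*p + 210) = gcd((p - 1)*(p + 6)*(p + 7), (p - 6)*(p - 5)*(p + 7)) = p + 7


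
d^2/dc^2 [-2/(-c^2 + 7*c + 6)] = 4*(c^2 - 7*c - (2*c - 7)^2 - 6)/(-c^2 + 7*c + 6)^3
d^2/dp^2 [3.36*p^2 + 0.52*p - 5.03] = 6.72000000000000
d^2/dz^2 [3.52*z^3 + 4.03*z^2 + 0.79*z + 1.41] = 21.12*z + 8.06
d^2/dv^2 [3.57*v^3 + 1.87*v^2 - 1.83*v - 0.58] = 21.42*v + 3.74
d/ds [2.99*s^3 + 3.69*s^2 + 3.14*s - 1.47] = 8.97*s^2 + 7.38*s + 3.14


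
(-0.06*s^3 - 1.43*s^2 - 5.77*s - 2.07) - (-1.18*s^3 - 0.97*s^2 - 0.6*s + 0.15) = 1.12*s^3 - 0.46*s^2 - 5.17*s - 2.22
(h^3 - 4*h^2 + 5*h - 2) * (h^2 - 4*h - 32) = h^5 - 8*h^4 - 11*h^3 + 106*h^2 - 152*h + 64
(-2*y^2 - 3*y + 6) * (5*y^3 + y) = -10*y^5 - 15*y^4 + 28*y^3 - 3*y^2 + 6*y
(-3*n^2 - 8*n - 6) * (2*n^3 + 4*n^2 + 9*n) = -6*n^5 - 28*n^4 - 71*n^3 - 96*n^2 - 54*n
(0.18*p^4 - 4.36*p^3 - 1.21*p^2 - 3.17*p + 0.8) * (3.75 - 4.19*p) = -0.7542*p^5 + 18.9434*p^4 - 11.2801*p^3 + 8.7448*p^2 - 15.2395*p + 3.0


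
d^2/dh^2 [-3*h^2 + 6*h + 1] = -6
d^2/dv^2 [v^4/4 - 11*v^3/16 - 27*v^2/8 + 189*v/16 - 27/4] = 3*v^2 - 33*v/8 - 27/4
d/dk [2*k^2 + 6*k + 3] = 4*k + 6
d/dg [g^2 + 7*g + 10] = 2*g + 7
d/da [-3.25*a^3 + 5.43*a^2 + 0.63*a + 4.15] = -9.75*a^2 + 10.86*a + 0.63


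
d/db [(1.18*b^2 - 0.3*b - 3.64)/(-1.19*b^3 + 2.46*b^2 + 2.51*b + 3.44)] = (1.4042*b^4 - 0.714*b^3 - 9.295*b^2 + 26.0272*b + 8.1044)/(1.4161*b^6 - 5.8548*b^5 + 0.0778000000000008*b^4 + 4.162*b^3 + 23.2249*b^2 + 17.2688*b + 11.8336)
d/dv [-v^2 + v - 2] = 1 - 2*v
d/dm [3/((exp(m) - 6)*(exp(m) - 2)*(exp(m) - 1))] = -(3*(exp(m) - 6)*(exp(m) - 2) + 3*(exp(m) - 6)*(exp(m) - 1) + 3*(exp(m) - 2)*(exp(m) - 1))/(4*(exp(m) - 6)^2*(exp(m) - 2)^2*sinh(m/2)^2)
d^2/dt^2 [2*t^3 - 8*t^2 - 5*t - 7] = 12*t - 16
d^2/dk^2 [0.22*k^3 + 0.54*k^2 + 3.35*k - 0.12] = 1.32*k + 1.08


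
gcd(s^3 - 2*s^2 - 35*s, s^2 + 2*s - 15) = s + 5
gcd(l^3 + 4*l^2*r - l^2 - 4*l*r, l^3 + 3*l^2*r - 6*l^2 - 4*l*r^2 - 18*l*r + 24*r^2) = l + 4*r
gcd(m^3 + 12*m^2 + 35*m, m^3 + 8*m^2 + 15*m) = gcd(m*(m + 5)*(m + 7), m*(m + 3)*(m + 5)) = m^2 + 5*m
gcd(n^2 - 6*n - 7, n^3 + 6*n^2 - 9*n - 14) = n + 1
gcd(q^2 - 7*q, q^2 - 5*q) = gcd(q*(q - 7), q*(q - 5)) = q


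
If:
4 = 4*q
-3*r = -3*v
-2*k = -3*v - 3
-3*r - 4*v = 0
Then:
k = 3/2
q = 1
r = 0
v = 0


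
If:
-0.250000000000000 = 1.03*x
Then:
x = -0.24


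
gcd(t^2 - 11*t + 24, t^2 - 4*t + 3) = t - 3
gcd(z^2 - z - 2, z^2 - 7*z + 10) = z - 2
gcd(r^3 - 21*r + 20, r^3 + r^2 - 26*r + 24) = r^2 - 5*r + 4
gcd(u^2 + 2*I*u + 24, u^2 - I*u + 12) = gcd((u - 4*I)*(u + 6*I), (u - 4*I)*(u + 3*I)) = u - 4*I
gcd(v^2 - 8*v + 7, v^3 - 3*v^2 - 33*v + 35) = v^2 - 8*v + 7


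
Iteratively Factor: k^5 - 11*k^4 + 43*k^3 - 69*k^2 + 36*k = (k - 3)*(k^4 - 8*k^3 + 19*k^2 - 12*k) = (k - 3)^2*(k^3 - 5*k^2 + 4*k) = (k - 3)^2*(k - 1)*(k^2 - 4*k) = k*(k - 3)^2*(k - 1)*(k - 4)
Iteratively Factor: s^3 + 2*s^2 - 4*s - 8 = (s + 2)*(s^2 - 4) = (s - 2)*(s + 2)*(s + 2)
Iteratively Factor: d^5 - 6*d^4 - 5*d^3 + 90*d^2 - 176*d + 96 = (d - 4)*(d^4 - 2*d^3 - 13*d^2 + 38*d - 24) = (d - 4)*(d - 1)*(d^3 - d^2 - 14*d + 24) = (d - 4)*(d - 1)*(d + 4)*(d^2 - 5*d + 6) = (d - 4)*(d - 2)*(d - 1)*(d + 4)*(d - 3)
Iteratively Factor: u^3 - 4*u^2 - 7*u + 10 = (u - 1)*(u^2 - 3*u - 10) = (u - 5)*(u - 1)*(u + 2)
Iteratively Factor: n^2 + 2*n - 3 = (n - 1)*(n + 3)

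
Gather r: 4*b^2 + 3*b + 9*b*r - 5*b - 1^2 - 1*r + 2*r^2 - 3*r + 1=4*b^2 - 2*b + 2*r^2 + r*(9*b - 4)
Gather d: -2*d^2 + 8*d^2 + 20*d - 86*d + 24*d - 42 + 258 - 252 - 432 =6*d^2 - 42*d - 468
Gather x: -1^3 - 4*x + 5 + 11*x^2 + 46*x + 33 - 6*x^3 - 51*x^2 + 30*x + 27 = -6*x^3 - 40*x^2 + 72*x + 64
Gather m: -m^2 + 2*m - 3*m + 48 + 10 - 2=-m^2 - m + 56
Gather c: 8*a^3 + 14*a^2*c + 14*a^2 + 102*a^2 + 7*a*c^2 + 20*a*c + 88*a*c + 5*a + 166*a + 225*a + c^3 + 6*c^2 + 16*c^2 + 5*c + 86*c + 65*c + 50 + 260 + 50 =8*a^3 + 116*a^2 + 396*a + c^3 + c^2*(7*a + 22) + c*(14*a^2 + 108*a + 156) + 360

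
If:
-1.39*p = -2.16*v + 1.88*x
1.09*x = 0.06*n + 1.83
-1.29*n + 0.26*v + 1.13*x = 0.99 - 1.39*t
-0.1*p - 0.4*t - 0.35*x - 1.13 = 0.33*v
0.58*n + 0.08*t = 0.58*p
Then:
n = -2.66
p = -3.05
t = -2.88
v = -0.63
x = 1.53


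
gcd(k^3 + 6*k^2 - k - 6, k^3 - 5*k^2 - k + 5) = k^2 - 1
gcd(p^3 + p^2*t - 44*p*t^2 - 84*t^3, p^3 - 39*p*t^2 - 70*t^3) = p^2 - 5*p*t - 14*t^2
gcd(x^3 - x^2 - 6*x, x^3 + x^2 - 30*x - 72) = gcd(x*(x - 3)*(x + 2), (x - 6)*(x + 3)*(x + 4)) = 1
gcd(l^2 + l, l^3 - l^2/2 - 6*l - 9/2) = l + 1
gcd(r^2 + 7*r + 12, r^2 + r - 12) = r + 4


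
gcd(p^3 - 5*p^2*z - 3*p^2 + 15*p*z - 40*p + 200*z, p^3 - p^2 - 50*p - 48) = p - 8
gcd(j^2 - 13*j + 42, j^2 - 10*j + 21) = j - 7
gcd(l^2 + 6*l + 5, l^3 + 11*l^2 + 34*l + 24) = l + 1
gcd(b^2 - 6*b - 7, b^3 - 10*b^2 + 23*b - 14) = b - 7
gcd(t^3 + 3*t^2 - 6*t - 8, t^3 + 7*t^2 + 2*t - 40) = t^2 + 2*t - 8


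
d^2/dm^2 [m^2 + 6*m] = 2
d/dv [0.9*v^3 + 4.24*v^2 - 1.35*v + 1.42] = 2.7*v^2 + 8.48*v - 1.35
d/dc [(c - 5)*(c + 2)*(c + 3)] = 3*c^2 - 19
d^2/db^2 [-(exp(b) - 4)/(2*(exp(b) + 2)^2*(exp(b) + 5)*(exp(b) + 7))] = (-9*exp(6*b) - 76*exp(5*b) + 614*exp(4*b) + 8756*exp(3*b) + 30559*exp(2*b) + 24424*exp(b) - 31220)*exp(b)/(2*(exp(10*b) + 44*exp(9*b) + 849*exp(8*b) + 9440*exp(7*b) + 66835*exp(6*b) + 314172*exp(5*b) + 991283*exp(4*b) + 2070808*exp(3*b) + 2740920*exp(2*b) + 2077600*exp(b) + 686000))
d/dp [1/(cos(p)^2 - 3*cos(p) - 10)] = (2*cos(p) - 3)*sin(p)/(sin(p)^2 + 3*cos(p) + 9)^2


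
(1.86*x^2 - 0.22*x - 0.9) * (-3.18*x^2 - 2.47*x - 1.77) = -5.9148*x^4 - 3.8946*x^3 + 0.1132*x^2 + 2.6124*x + 1.593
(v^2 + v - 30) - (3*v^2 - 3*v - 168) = -2*v^2 + 4*v + 138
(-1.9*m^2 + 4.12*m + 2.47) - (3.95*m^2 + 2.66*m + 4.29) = -5.85*m^2 + 1.46*m - 1.82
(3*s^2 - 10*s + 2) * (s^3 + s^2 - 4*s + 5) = 3*s^5 - 7*s^4 - 20*s^3 + 57*s^2 - 58*s + 10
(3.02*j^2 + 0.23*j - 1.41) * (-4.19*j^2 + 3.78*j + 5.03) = -12.6538*j^4 + 10.4519*j^3 + 21.9679*j^2 - 4.1729*j - 7.0923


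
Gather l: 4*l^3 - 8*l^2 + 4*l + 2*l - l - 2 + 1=4*l^3 - 8*l^2 + 5*l - 1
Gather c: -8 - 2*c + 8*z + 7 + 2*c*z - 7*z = c*(2*z - 2) + z - 1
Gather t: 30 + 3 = 33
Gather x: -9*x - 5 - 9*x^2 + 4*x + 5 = -9*x^2 - 5*x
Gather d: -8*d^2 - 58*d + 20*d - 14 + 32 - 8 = -8*d^2 - 38*d + 10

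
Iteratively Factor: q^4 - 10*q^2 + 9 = (q - 1)*(q^3 + q^2 - 9*q - 9) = (q - 1)*(q + 1)*(q^2 - 9) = (q - 3)*(q - 1)*(q + 1)*(q + 3)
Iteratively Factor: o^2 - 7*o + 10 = (o - 2)*(o - 5)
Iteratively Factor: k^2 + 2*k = (k)*(k + 2)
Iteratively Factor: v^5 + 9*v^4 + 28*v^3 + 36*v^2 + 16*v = (v + 1)*(v^4 + 8*v^3 + 20*v^2 + 16*v) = (v + 1)*(v + 2)*(v^3 + 6*v^2 + 8*v) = (v + 1)*(v + 2)^2*(v^2 + 4*v) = (v + 1)*(v + 2)^2*(v + 4)*(v)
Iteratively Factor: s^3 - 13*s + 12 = (s - 1)*(s^2 + s - 12) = (s - 3)*(s - 1)*(s + 4)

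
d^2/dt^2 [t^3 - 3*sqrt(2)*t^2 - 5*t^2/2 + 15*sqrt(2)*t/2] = 6*t - 6*sqrt(2) - 5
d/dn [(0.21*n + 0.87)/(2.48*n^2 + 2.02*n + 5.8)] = (0.5208*n^2 + 0.4242*n - (0.21*n + 0.87)*(4.96*n + 2.02) + 1.218)/(2.48*n^2 + 2.02*n + 5.8)^2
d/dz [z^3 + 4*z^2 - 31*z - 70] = 3*z^2 + 8*z - 31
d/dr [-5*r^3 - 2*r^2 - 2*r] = -15*r^2 - 4*r - 2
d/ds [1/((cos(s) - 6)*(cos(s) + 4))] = 2*(cos(s) - 1)*sin(s)/((cos(s) - 6)^2*(cos(s) + 4)^2)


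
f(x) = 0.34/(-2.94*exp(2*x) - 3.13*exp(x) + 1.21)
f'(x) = 0.34*(5.88*exp(2*x) + 3.13*exp(x))/(-2.94*exp(2*x) - 3.13*exp(x) + 1.21)^2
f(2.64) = -0.00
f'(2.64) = 0.00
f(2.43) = -0.00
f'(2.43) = 0.00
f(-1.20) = 616.69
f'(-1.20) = 1651134.94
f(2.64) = -0.00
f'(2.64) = 0.00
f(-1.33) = 1.93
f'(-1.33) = 13.52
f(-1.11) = -2.41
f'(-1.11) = 28.63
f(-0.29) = -0.12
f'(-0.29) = 0.25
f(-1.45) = 1.08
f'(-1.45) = 3.65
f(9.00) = 0.00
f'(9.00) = 0.00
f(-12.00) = 0.28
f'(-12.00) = 0.00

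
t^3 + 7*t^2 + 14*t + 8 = (t + 1)*(t + 2)*(t + 4)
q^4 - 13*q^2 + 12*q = q*(q - 3)*(q - 1)*(q + 4)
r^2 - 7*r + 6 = (r - 6)*(r - 1)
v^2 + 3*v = v*(v + 3)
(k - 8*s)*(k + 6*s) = k^2 - 2*k*s - 48*s^2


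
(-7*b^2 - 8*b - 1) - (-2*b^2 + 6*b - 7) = -5*b^2 - 14*b + 6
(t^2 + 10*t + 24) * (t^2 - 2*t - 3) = t^4 + 8*t^3 + t^2 - 78*t - 72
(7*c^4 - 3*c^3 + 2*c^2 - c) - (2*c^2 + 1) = 7*c^4 - 3*c^3 - c - 1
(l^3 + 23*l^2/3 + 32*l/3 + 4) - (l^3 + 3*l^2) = 14*l^2/3 + 32*l/3 + 4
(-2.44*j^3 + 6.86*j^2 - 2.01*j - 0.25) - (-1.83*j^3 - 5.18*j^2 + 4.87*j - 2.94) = -0.61*j^3 + 12.04*j^2 - 6.88*j + 2.69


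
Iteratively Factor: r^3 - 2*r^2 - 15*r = (r - 5)*(r^2 + 3*r) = (r - 5)*(r + 3)*(r)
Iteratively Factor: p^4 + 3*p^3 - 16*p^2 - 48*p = (p)*(p^3 + 3*p^2 - 16*p - 48) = p*(p - 4)*(p^2 + 7*p + 12) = p*(p - 4)*(p + 3)*(p + 4)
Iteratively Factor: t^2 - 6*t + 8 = (t - 2)*(t - 4)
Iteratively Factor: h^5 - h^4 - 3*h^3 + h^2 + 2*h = (h)*(h^4 - h^3 - 3*h^2 + h + 2) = h*(h - 1)*(h^3 - 3*h - 2) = h*(h - 1)*(h + 1)*(h^2 - h - 2) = h*(h - 2)*(h - 1)*(h + 1)*(h + 1)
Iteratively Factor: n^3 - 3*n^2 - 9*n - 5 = (n + 1)*(n^2 - 4*n - 5) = (n + 1)^2*(n - 5)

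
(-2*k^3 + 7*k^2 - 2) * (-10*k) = 20*k^4 - 70*k^3 + 20*k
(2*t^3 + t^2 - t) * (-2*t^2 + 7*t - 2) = -4*t^5 + 12*t^4 + 5*t^3 - 9*t^2 + 2*t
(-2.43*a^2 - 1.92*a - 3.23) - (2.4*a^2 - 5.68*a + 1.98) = -4.83*a^2 + 3.76*a - 5.21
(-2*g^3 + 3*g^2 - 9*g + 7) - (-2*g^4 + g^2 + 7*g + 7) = 2*g^4 - 2*g^3 + 2*g^2 - 16*g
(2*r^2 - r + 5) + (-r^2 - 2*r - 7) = r^2 - 3*r - 2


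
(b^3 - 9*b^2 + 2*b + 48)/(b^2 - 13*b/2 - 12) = 2*(b^2 - b - 6)/(2*b + 3)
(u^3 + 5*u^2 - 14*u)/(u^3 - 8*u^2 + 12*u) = (u + 7)/(u - 6)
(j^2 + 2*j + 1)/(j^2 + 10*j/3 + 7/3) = 3*(j + 1)/(3*j + 7)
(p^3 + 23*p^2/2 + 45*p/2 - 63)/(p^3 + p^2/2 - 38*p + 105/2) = (p + 6)/(p - 5)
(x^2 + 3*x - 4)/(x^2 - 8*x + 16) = (x^2 + 3*x - 4)/(x^2 - 8*x + 16)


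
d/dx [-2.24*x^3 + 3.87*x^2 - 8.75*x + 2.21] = -6.72*x^2 + 7.74*x - 8.75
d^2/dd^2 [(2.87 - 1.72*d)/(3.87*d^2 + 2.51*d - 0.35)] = (-(1.72*d - 2.87)*(7.74*d + 2.51)*(15.48*d + 5.02) + (39.9384*d - 13.5794)*(3.87*d^2 + 2.51*d - 0.35))/(3.87*d^2 + 2.51*d - 0.35)^3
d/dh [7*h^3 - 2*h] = 21*h^2 - 2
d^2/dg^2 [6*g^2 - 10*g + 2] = 12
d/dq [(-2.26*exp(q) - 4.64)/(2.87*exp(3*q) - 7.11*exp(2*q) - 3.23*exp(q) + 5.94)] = (12.9724*exp(3*q) + 23.8818*exp(2*q) - 65.9808*exp(q) - 28.4116)*exp(q)/(8.2369*exp(6*q) - 40.8114*exp(5*q) + 32.0119*exp(4*q) + 80.0262*exp(3*q) - 74.0339*exp(2*q) - 38.3724*exp(q) + 35.2836)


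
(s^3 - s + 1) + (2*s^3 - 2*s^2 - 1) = 3*s^3 - 2*s^2 - s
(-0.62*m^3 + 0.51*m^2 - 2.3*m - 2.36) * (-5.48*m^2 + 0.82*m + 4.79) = 3.3976*m^5 - 3.3032*m^4 + 10.0524*m^3 + 13.4897*m^2 - 12.9522*m - 11.3044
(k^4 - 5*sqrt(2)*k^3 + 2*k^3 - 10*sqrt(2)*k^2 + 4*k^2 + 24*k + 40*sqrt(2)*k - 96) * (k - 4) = k^5 - 5*sqrt(2)*k^4 - 2*k^4 - 4*k^3 + 10*sqrt(2)*k^3 + 8*k^2 + 80*sqrt(2)*k^2 - 160*sqrt(2)*k - 192*k + 384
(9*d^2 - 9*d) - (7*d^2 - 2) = 2*d^2 - 9*d + 2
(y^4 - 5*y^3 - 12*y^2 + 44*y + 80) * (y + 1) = y^5 - 4*y^4 - 17*y^3 + 32*y^2 + 124*y + 80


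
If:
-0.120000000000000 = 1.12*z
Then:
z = -0.11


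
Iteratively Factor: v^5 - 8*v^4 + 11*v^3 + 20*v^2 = (v + 1)*(v^4 - 9*v^3 + 20*v^2) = v*(v + 1)*(v^3 - 9*v^2 + 20*v) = v^2*(v + 1)*(v^2 - 9*v + 20) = v^2*(v - 5)*(v + 1)*(v - 4)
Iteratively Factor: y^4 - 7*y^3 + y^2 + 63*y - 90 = (y - 3)*(y^3 - 4*y^2 - 11*y + 30) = (y - 5)*(y - 3)*(y^2 + y - 6) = (y - 5)*(y - 3)*(y + 3)*(y - 2)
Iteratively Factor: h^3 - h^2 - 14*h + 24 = (h - 2)*(h^2 + h - 12) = (h - 3)*(h - 2)*(h + 4)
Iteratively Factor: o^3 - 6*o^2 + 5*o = (o - 5)*(o^2 - o) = o*(o - 5)*(o - 1)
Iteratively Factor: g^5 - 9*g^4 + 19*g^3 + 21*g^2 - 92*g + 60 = (g - 1)*(g^4 - 8*g^3 + 11*g^2 + 32*g - 60) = (g - 5)*(g - 1)*(g^3 - 3*g^2 - 4*g + 12) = (g - 5)*(g - 2)*(g - 1)*(g^2 - g - 6) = (g - 5)*(g - 3)*(g - 2)*(g - 1)*(g + 2)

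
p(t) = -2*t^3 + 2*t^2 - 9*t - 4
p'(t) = -6*t^2 + 4*t - 9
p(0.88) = -11.73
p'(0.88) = -10.13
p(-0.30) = -1.07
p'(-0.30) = -10.74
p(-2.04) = 39.66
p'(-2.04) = -42.13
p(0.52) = -8.42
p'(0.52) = -8.54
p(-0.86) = 6.49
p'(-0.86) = -16.88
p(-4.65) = 282.18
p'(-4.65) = -157.34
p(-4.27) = 226.60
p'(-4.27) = -135.48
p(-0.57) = 2.15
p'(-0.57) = -13.23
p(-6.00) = 554.00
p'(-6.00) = -249.00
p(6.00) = -418.00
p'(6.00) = -201.00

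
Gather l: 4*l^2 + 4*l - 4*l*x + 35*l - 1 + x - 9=4*l^2 + l*(39 - 4*x) + x - 10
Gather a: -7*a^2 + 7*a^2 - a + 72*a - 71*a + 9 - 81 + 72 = 0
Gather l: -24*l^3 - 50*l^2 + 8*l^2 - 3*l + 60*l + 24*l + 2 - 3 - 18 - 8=-24*l^3 - 42*l^2 + 81*l - 27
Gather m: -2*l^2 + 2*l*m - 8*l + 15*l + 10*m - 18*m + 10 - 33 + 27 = -2*l^2 + 7*l + m*(2*l - 8) + 4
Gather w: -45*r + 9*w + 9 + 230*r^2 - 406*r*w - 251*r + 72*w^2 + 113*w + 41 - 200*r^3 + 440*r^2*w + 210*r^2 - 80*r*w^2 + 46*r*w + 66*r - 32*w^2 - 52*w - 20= -200*r^3 + 440*r^2 - 230*r + w^2*(40 - 80*r) + w*(440*r^2 - 360*r + 70) + 30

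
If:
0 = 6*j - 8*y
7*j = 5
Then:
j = 5/7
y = 15/28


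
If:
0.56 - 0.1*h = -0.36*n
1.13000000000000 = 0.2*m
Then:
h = 3.6*n + 5.6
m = 5.65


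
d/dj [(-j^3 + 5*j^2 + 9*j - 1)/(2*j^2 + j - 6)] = (-2*j^4 - 2*j^3 + 5*j^2 - 56*j - 53)/(4*j^4 + 4*j^3 - 23*j^2 - 12*j + 36)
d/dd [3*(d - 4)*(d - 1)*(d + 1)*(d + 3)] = 12*d^3 - 9*d^2 - 78*d + 3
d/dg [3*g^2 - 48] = 6*g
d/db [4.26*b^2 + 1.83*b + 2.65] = 8.52*b + 1.83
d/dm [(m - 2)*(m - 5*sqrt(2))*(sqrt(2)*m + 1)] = 3*sqrt(2)*m^2 - 18*m - 4*sqrt(2)*m - 5*sqrt(2) + 18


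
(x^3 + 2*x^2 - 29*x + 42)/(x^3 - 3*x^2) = 1 + 5/x - 14/x^2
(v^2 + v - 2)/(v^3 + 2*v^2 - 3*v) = (v + 2)/(v*(v + 3))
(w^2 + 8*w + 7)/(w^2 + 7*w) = (w + 1)/w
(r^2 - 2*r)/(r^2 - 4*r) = (r - 2)/(r - 4)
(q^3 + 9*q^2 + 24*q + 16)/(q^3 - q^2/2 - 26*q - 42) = 2*(q^3 + 9*q^2 + 24*q + 16)/(2*q^3 - q^2 - 52*q - 84)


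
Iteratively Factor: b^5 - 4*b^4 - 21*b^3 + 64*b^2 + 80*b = (b)*(b^4 - 4*b^3 - 21*b^2 + 64*b + 80) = b*(b + 1)*(b^3 - 5*b^2 - 16*b + 80) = b*(b - 4)*(b + 1)*(b^2 - b - 20) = b*(b - 4)*(b + 1)*(b + 4)*(b - 5)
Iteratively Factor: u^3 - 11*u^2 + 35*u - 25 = (u - 5)*(u^2 - 6*u + 5) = (u - 5)*(u - 1)*(u - 5)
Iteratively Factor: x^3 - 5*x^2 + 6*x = (x)*(x^2 - 5*x + 6) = x*(x - 2)*(x - 3)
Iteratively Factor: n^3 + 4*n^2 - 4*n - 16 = (n + 4)*(n^2 - 4) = (n + 2)*(n + 4)*(n - 2)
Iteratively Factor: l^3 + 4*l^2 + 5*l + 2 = (l + 1)*(l^2 + 3*l + 2) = (l + 1)*(l + 2)*(l + 1)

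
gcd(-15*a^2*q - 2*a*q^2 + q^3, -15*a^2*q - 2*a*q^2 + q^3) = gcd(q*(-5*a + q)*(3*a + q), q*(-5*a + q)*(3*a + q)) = -15*a^2*q - 2*a*q^2 + q^3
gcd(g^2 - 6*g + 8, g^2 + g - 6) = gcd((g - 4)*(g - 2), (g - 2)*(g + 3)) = g - 2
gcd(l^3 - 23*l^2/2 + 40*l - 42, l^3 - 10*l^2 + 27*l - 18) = l - 6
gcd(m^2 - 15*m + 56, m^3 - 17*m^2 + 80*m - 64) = m - 8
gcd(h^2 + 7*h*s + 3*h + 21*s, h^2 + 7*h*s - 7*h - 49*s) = h + 7*s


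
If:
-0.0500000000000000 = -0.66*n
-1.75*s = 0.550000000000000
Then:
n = 0.08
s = -0.31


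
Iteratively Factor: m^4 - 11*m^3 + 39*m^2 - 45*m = (m - 3)*(m^3 - 8*m^2 + 15*m) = (m - 5)*(m - 3)*(m^2 - 3*m) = m*(m - 5)*(m - 3)*(m - 3)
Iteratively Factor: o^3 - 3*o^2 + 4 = (o - 2)*(o^2 - o - 2) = (o - 2)^2*(o + 1)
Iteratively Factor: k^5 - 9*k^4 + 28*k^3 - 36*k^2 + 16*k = (k - 2)*(k^4 - 7*k^3 + 14*k^2 - 8*k) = (k - 4)*(k - 2)*(k^3 - 3*k^2 + 2*k) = (k - 4)*(k - 2)^2*(k^2 - k) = k*(k - 4)*(k - 2)^2*(k - 1)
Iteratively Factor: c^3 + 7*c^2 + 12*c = (c + 3)*(c^2 + 4*c) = c*(c + 3)*(c + 4)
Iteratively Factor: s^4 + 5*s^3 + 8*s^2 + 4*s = (s + 1)*(s^3 + 4*s^2 + 4*s) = (s + 1)*(s + 2)*(s^2 + 2*s) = (s + 1)*(s + 2)^2*(s)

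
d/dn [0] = 0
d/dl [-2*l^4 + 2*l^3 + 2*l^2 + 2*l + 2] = -8*l^3 + 6*l^2 + 4*l + 2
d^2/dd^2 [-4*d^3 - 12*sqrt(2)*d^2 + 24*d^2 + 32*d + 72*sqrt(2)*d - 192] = -24*d - 24*sqrt(2) + 48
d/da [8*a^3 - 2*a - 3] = 24*a^2 - 2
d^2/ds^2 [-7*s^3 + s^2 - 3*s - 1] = 2 - 42*s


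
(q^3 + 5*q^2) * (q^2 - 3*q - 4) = q^5 + 2*q^4 - 19*q^3 - 20*q^2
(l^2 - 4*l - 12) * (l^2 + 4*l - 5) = l^4 - 33*l^2 - 28*l + 60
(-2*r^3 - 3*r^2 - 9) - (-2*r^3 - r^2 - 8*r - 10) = -2*r^2 + 8*r + 1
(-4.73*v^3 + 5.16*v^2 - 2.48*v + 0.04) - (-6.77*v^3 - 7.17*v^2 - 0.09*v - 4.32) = 2.04*v^3 + 12.33*v^2 - 2.39*v + 4.36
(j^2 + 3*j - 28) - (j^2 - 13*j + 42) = 16*j - 70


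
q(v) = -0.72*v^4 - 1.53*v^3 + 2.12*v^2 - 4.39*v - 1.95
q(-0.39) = 0.16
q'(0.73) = -4.86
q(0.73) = -4.82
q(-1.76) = 13.78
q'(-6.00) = 427.01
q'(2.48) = -66.03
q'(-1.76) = -10.37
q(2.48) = -50.37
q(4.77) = -513.45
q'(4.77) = -401.17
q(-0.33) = -0.22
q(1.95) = -24.20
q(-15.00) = -30745.35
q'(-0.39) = -6.57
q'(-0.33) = -6.19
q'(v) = -2.88*v^3 - 4.59*v^2 + 4.24*v - 4.39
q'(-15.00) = 8619.26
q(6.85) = -2009.56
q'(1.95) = -34.93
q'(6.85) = -1116.41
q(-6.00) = -501.93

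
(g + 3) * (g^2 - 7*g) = g^3 - 4*g^2 - 21*g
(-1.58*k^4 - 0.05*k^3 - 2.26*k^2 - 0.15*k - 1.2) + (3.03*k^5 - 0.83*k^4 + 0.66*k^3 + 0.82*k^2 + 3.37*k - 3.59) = 3.03*k^5 - 2.41*k^4 + 0.61*k^3 - 1.44*k^2 + 3.22*k - 4.79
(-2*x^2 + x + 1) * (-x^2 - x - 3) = 2*x^4 + x^3 + 4*x^2 - 4*x - 3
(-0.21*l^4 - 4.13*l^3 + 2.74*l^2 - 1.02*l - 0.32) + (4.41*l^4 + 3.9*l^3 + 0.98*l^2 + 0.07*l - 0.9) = 4.2*l^4 - 0.23*l^3 + 3.72*l^2 - 0.95*l - 1.22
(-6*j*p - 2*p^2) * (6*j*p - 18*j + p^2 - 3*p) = -36*j^2*p^2 + 108*j^2*p - 18*j*p^3 + 54*j*p^2 - 2*p^4 + 6*p^3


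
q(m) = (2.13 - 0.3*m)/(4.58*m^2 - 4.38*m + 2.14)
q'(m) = (2.13 - 0.3*m)*(4.38 - 9.16*m)/(4.58*m^2 - 4.38*m + 2.14)^2 - 0.3/(4.58*m^2 - 4.38*m + 2.14) = (1.374*m^2 - 19.5108*m + 8.6874)/(20.9764*m^4 - 40.1208*m^3 + 38.7868*m^2 - 18.7464*m + 4.5796)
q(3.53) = 0.02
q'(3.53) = -0.02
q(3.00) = 0.04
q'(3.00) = -0.04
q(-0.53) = 0.40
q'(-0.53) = 0.59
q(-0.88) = 0.25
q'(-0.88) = 0.30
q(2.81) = 0.05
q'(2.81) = -0.05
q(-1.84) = 0.10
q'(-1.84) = 0.07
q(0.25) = 1.54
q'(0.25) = 2.20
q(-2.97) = 0.05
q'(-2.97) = 0.03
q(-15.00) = 0.01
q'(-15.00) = 0.00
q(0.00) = 1.00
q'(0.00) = 1.90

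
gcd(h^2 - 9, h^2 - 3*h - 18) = h + 3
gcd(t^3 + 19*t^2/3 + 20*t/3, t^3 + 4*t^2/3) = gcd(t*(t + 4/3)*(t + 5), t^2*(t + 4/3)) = t^2 + 4*t/3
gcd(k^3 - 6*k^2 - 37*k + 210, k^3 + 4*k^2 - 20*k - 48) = k + 6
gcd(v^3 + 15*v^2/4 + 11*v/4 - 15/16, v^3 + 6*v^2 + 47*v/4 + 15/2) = v^2 + 4*v + 15/4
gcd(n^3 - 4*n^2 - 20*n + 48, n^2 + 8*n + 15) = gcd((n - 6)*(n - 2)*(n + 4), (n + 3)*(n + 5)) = 1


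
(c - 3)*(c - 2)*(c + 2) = c^3 - 3*c^2 - 4*c + 12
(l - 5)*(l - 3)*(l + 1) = l^3 - 7*l^2 + 7*l + 15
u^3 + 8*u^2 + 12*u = u*(u + 2)*(u + 6)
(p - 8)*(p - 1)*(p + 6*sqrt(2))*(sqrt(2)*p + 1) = sqrt(2)*p^4 - 9*sqrt(2)*p^3 + 13*p^3 - 117*p^2 + 14*sqrt(2)*p^2 - 54*sqrt(2)*p + 104*p + 48*sqrt(2)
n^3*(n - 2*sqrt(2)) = n^4 - 2*sqrt(2)*n^3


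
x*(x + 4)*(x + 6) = x^3 + 10*x^2 + 24*x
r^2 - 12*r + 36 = (r - 6)^2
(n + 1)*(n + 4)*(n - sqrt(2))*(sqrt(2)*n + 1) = sqrt(2)*n^4 - n^3 + 5*sqrt(2)*n^3 - 5*n^2 + 3*sqrt(2)*n^2 - 5*sqrt(2)*n - 4*n - 4*sqrt(2)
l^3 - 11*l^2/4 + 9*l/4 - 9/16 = (l - 3/2)*(l - 3/4)*(l - 1/2)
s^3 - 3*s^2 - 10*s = s*(s - 5)*(s + 2)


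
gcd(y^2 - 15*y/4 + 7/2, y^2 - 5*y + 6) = y - 2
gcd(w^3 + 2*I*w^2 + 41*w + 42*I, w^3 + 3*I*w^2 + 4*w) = 1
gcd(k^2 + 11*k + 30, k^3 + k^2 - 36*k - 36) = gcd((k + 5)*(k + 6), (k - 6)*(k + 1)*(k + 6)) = k + 6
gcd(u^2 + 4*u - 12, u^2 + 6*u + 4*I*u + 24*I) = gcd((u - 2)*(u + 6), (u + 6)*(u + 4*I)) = u + 6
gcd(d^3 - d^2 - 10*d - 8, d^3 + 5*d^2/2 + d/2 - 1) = d^2 + 3*d + 2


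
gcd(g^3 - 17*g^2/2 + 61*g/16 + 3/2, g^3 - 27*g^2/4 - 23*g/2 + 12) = g^2 - 35*g/4 + 6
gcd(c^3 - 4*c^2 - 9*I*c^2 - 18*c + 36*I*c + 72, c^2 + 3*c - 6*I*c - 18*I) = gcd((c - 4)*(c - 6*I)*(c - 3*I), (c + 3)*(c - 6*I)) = c - 6*I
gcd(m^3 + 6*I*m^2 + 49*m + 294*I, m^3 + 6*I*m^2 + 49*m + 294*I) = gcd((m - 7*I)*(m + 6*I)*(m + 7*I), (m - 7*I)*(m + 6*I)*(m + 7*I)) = m^3 + 6*I*m^2 + 49*m + 294*I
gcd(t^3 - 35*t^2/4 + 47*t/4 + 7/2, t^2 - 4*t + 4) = t - 2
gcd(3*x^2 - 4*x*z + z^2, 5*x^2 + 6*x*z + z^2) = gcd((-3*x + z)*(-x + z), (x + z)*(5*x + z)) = 1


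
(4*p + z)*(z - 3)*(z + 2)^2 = 4*p*z^3 + 4*p*z^2 - 32*p*z - 48*p + z^4 + z^3 - 8*z^2 - 12*z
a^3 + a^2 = a^2*(a + 1)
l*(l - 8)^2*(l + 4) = l^4 - 12*l^3 + 256*l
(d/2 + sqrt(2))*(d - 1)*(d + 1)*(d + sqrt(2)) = d^4/2 + 3*sqrt(2)*d^3/2 + 3*d^2/2 - 3*sqrt(2)*d/2 - 2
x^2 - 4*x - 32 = (x - 8)*(x + 4)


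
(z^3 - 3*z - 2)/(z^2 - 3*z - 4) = (z^2 - z - 2)/(z - 4)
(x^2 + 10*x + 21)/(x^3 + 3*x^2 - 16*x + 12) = (x^2 + 10*x + 21)/(x^3 + 3*x^2 - 16*x + 12)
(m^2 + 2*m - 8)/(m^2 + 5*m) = (m^2 + 2*m - 8)/(m*(m + 5))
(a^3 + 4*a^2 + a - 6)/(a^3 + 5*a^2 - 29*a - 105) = (a^2 + a - 2)/(a^2 + 2*a - 35)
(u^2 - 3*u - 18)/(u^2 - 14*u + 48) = (u + 3)/(u - 8)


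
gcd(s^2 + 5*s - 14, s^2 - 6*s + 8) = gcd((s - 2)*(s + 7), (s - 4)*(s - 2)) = s - 2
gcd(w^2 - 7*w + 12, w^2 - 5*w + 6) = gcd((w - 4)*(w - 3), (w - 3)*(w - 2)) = w - 3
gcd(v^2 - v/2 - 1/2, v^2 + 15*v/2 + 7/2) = v + 1/2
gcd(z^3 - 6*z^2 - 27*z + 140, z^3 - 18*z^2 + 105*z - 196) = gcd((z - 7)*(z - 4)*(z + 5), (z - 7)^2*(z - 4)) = z^2 - 11*z + 28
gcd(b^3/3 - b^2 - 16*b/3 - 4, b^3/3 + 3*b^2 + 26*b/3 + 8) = b + 2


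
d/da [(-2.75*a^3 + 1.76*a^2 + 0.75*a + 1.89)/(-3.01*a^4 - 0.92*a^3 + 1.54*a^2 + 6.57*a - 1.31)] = (-8.2775*a^6 + 10.5952*a^5 + 4.1567*a^4 - 11.9994*a^3 + 26.4321*a^2 - 10.4324*a - 13.3998)/(9.0601*a^8 + 5.5384*a^7 - 8.4244*a^6 - 42.385*a^5 - 1.831*a^4 + 22.646*a^3 + 39.1301*a^2 - 17.2134*a + 1.7161)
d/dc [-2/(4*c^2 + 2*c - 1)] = 4*(4*c + 1)/(4*c^2 + 2*c - 1)^2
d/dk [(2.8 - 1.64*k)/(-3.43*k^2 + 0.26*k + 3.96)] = (-5.6252*k^2 + 19.208*k - 7.2224)/(11.7649*k^4 - 1.7836*k^3 - 27.098*k^2 + 2.0592*k + 15.6816)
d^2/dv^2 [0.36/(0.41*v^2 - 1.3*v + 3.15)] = (-0.121032*v^2 + 0.38376*v + 0.36*(0.82*v - 1.3)*(1.64*v - 2.6) - 0.92988)/(0.41*v^2 - 1.3*v + 3.15)^3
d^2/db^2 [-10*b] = 0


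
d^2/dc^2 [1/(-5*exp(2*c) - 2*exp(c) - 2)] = 2*(-4*(5*exp(c) + 1)^2*exp(c) + (10*exp(c) + 1)*(5*exp(2*c) + 2*exp(c) + 2))*exp(c)/(5*exp(2*c) + 2*exp(c) + 2)^3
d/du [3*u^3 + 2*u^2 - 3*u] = 9*u^2 + 4*u - 3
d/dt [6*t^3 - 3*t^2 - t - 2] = 18*t^2 - 6*t - 1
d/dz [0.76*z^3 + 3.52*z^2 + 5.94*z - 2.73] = 2.28*z^2 + 7.04*z + 5.94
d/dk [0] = 0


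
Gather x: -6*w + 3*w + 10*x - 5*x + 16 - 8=-3*w + 5*x + 8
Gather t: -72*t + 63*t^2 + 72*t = 63*t^2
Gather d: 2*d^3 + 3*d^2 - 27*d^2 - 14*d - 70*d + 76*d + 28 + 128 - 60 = 2*d^3 - 24*d^2 - 8*d + 96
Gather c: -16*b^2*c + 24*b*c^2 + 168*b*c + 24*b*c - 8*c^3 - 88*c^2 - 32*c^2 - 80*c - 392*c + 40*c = -8*c^3 + c^2*(24*b - 120) + c*(-16*b^2 + 192*b - 432)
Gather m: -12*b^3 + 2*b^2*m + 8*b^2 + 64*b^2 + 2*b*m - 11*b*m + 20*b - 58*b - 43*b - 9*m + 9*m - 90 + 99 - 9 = -12*b^3 + 72*b^2 - 81*b + m*(2*b^2 - 9*b)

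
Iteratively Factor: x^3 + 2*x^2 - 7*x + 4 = (x - 1)*(x^2 + 3*x - 4) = (x - 1)*(x + 4)*(x - 1)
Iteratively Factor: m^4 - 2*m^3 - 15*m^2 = (m + 3)*(m^3 - 5*m^2) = m*(m + 3)*(m^2 - 5*m) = m*(m - 5)*(m + 3)*(m)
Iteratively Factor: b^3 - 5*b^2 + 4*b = (b - 4)*(b^2 - b) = b*(b - 4)*(b - 1)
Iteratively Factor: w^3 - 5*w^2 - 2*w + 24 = (w + 2)*(w^2 - 7*w + 12) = (w - 4)*(w + 2)*(w - 3)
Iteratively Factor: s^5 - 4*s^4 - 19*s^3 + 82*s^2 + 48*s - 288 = (s + 4)*(s^4 - 8*s^3 + 13*s^2 + 30*s - 72) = (s + 2)*(s + 4)*(s^3 - 10*s^2 + 33*s - 36) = (s - 4)*(s + 2)*(s + 4)*(s^2 - 6*s + 9) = (s - 4)*(s - 3)*(s + 2)*(s + 4)*(s - 3)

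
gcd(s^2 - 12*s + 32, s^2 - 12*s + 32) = s^2 - 12*s + 32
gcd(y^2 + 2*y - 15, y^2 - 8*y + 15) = y - 3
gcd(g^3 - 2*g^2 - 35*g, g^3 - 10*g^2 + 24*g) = g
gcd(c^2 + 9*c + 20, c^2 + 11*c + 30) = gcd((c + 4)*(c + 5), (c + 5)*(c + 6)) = c + 5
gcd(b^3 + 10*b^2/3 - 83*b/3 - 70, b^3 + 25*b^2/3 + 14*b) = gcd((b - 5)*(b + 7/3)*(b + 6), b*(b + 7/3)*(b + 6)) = b^2 + 25*b/3 + 14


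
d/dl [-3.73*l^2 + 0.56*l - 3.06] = 0.56 - 7.46*l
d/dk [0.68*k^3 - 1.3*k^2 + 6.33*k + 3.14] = 2.04*k^2 - 2.6*k + 6.33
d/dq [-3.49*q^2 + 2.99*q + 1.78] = 2.99 - 6.98*q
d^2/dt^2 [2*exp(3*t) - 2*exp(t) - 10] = (18*exp(2*t) - 2)*exp(t)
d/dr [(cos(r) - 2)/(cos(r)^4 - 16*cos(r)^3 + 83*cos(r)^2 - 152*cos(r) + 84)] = (3*cos(r)^2 - 28*cos(r) + 55)*sin(r)/((cos(r) - 7)^2*(cos(r) - 6)^2*(cos(r) - 1)^2)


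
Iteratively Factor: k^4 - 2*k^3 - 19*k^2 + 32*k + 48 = (k - 4)*(k^3 + 2*k^2 - 11*k - 12) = (k - 4)*(k - 3)*(k^2 + 5*k + 4) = (k - 4)*(k - 3)*(k + 4)*(k + 1)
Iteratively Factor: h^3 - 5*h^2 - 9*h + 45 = (h - 3)*(h^2 - 2*h - 15) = (h - 5)*(h - 3)*(h + 3)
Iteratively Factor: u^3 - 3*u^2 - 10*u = (u)*(u^2 - 3*u - 10) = u*(u - 5)*(u + 2)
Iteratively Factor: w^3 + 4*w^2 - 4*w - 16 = (w - 2)*(w^2 + 6*w + 8) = (w - 2)*(w + 4)*(w + 2)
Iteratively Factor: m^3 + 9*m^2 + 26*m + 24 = (m + 4)*(m^2 + 5*m + 6) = (m + 3)*(m + 4)*(m + 2)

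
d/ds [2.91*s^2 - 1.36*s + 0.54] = 5.82*s - 1.36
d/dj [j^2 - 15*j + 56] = 2*j - 15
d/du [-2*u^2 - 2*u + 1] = -4*u - 2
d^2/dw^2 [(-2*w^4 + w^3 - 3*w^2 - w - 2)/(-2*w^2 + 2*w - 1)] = 2*(8*w^6 - 24*w^5 + 36*w^4 - 18*w^3 + 24*w^2 - 33*w + 9)/(8*w^6 - 24*w^5 + 36*w^4 - 32*w^3 + 18*w^2 - 6*w + 1)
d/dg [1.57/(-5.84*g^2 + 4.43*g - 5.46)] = (18.3376*g - 6.9551)/(5.84*g^2 - 4.43*g + 5.46)^2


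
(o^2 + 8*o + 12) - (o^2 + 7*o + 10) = o + 2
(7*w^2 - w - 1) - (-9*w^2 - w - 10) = 16*w^2 + 9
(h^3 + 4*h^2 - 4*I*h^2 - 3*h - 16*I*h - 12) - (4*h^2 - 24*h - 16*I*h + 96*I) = h^3 - 4*I*h^2 + 21*h - 12 - 96*I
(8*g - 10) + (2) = 8*g - 8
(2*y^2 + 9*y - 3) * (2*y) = 4*y^3 + 18*y^2 - 6*y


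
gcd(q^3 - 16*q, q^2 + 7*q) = q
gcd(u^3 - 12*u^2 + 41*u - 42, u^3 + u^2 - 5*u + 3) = 1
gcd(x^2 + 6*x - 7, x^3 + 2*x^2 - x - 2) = x - 1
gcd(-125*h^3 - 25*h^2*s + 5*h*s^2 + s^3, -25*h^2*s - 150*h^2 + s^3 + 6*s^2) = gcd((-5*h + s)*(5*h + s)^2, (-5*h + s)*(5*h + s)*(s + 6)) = -25*h^2 + s^2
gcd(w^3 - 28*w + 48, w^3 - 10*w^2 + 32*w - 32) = w^2 - 6*w + 8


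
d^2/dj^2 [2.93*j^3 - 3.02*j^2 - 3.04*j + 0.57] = 17.58*j - 6.04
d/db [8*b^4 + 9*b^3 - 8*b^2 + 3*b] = 32*b^3 + 27*b^2 - 16*b + 3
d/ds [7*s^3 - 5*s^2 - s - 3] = 21*s^2 - 10*s - 1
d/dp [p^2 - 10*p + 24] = 2*p - 10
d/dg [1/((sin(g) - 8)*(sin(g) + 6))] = 2*(1 - sin(g))*cos(g)/((sin(g) - 8)^2*(sin(g) + 6)^2)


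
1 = 1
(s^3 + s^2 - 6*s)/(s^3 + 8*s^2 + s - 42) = s/(s + 7)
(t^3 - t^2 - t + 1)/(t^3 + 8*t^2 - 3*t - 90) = (t^3 - t^2 - t + 1)/(t^3 + 8*t^2 - 3*t - 90)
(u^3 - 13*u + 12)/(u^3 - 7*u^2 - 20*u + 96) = (u - 1)/(u - 8)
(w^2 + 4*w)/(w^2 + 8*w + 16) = w/(w + 4)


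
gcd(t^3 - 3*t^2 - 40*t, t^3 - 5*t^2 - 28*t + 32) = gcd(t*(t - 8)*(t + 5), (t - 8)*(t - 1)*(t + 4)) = t - 8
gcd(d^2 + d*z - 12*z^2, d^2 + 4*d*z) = d + 4*z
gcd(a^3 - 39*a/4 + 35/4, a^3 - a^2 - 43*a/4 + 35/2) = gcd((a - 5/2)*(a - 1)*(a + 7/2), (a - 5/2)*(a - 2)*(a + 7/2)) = a^2 + a - 35/4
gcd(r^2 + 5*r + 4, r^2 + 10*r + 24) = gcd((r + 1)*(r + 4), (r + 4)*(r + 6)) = r + 4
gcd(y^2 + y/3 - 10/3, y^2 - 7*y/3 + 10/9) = y - 5/3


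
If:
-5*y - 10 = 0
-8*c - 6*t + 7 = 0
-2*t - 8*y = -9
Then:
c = -17/2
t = 25/2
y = -2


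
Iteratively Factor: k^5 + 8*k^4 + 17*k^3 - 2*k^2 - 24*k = (k + 3)*(k^4 + 5*k^3 + 2*k^2 - 8*k) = k*(k + 3)*(k^3 + 5*k^2 + 2*k - 8) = k*(k + 3)*(k + 4)*(k^2 + k - 2) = k*(k + 2)*(k + 3)*(k + 4)*(k - 1)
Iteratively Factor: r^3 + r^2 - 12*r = (r + 4)*(r^2 - 3*r) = r*(r + 4)*(r - 3)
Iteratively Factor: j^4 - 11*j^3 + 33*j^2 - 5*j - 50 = (j - 2)*(j^3 - 9*j^2 + 15*j + 25) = (j - 5)*(j - 2)*(j^2 - 4*j - 5) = (j - 5)*(j - 2)*(j + 1)*(j - 5)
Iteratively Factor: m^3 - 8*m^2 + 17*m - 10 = (m - 5)*(m^2 - 3*m + 2) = (m - 5)*(m - 1)*(m - 2)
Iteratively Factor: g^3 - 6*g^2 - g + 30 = (g - 3)*(g^2 - 3*g - 10) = (g - 5)*(g - 3)*(g + 2)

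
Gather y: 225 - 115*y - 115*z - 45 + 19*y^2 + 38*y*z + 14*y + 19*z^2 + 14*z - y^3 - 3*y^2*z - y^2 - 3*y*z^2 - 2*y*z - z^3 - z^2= -y^3 + y^2*(18 - 3*z) + y*(-3*z^2 + 36*z - 101) - z^3 + 18*z^2 - 101*z + 180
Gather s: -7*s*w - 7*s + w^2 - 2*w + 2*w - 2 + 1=s*(-7*w - 7) + w^2 - 1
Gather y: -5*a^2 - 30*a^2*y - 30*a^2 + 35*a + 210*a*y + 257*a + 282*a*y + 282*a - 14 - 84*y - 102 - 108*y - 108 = -35*a^2 + 574*a + y*(-30*a^2 + 492*a - 192) - 224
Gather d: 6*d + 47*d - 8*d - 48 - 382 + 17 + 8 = 45*d - 405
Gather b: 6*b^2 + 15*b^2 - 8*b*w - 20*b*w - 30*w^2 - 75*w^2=21*b^2 - 28*b*w - 105*w^2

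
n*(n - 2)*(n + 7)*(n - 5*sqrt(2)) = n^4 - 5*sqrt(2)*n^3 + 5*n^3 - 25*sqrt(2)*n^2 - 14*n^2 + 70*sqrt(2)*n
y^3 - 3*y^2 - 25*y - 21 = (y - 7)*(y + 1)*(y + 3)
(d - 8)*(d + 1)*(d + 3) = d^3 - 4*d^2 - 29*d - 24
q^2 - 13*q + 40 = (q - 8)*(q - 5)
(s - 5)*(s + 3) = s^2 - 2*s - 15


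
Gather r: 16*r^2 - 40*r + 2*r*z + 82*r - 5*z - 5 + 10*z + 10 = 16*r^2 + r*(2*z + 42) + 5*z + 5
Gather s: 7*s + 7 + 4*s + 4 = 11*s + 11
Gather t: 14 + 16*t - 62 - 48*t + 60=12 - 32*t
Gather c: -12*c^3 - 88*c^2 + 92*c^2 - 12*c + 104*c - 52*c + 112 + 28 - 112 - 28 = -12*c^3 + 4*c^2 + 40*c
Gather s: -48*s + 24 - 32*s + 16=40 - 80*s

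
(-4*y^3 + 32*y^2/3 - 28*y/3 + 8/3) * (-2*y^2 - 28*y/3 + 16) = 8*y^5 + 16*y^4 - 1304*y^3/9 + 2272*y^2/9 - 1568*y/9 + 128/3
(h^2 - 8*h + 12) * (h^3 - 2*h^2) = h^5 - 10*h^4 + 28*h^3 - 24*h^2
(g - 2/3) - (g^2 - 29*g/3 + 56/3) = -g^2 + 32*g/3 - 58/3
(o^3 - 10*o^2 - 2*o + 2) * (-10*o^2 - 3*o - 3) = -10*o^5 + 97*o^4 + 47*o^3 + 16*o^2 - 6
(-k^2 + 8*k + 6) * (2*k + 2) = -2*k^3 + 14*k^2 + 28*k + 12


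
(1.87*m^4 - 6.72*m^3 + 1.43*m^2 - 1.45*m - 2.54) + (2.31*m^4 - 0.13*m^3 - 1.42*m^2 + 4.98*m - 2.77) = 4.18*m^4 - 6.85*m^3 + 0.01*m^2 + 3.53*m - 5.31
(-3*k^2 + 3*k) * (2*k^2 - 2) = -6*k^4 + 6*k^3 + 6*k^2 - 6*k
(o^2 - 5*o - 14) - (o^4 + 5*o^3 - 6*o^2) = -o^4 - 5*o^3 + 7*o^2 - 5*o - 14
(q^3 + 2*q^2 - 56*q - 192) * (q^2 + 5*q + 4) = q^5 + 7*q^4 - 42*q^3 - 464*q^2 - 1184*q - 768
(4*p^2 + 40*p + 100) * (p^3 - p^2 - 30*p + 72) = 4*p^5 + 36*p^4 - 60*p^3 - 1012*p^2 - 120*p + 7200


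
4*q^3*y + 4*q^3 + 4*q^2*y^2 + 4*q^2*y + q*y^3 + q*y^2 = (2*q + y)^2*(q*y + q)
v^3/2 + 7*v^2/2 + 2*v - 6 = (v/2 + 1)*(v - 1)*(v + 6)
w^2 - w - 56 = (w - 8)*(w + 7)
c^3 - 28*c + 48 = (c - 4)*(c - 2)*(c + 6)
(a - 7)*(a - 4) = a^2 - 11*a + 28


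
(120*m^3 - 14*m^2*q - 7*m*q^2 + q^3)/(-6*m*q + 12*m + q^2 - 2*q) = (-20*m^2 - m*q + q^2)/(q - 2)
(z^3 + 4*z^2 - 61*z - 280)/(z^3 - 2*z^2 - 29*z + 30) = (z^2 - z - 56)/(z^2 - 7*z + 6)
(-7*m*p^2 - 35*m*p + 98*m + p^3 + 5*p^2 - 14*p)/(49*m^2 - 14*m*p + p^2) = (p^2 + 5*p - 14)/(-7*m + p)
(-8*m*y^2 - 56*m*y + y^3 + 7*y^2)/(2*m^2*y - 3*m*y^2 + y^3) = (-8*m*y - 56*m + y^2 + 7*y)/(2*m^2 - 3*m*y + y^2)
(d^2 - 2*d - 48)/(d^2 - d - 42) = (d - 8)/(d - 7)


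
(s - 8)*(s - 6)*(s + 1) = s^3 - 13*s^2 + 34*s + 48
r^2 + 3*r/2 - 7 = (r - 2)*(r + 7/2)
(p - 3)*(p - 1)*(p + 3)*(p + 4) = p^4 + 3*p^3 - 13*p^2 - 27*p + 36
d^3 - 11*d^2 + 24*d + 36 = (d - 6)^2*(d + 1)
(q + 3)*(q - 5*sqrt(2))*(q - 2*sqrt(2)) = q^3 - 7*sqrt(2)*q^2 + 3*q^2 - 21*sqrt(2)*q + 20*q + 60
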